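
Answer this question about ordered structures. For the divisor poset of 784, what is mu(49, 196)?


In a divisor lattice, mu(a,b) = mu(b/a) where mu is the classical Mobius function.
b/a = 196/49 = 4
Prime factorization of 4: primes [2]
4 is not squarefree, so mu(4) = 0


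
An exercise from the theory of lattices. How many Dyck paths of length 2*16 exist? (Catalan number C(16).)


C(n) = C(2n, n) / (n+1).
C(32, 16) = 601080390
C(16) = 601080390 / 17 = 35357670


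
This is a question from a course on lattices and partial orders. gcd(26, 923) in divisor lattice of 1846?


Meet=gcd.
gcd(26,923)=13


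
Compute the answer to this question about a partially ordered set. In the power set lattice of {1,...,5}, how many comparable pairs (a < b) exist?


A comparable pair {a,b} has a < b or b < a in the order.
Count unordered pairs where one element is strictly below the other.
Examples: {{},{1}}, {{},{2}}, {{},{3}}, {{},{4}}, ...
Total comparable pairs: 211


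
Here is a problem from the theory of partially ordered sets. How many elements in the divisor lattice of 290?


Divisors of 290: [1, 2, 5, 10, 29, 58, 145, 290]
Count: 8


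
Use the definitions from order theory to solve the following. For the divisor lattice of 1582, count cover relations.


A cover relation a -< b holds when a < b with no c strictly between.
Cover relations:
  1 -< 2
  1 -< 7
  1 -< 113
  2 -< 14
  2 -< 226
  7 -< 14
  7 -< 791
  14 -< 1582
  ...4 more
Total: 12


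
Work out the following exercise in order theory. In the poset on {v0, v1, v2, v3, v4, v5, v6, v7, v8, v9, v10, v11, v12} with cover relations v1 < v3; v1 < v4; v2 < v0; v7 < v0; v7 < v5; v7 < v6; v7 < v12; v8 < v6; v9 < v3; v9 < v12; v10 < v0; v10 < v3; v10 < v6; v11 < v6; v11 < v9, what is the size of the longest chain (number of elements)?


A chain is a totally ordered subset; we count the number of elements in a maximum chain.
Compute, for each element x, the size of the longest chain ending at x:
  v1: 1
  v2: 1
  v7: 1
  v8: 1
  v10: 1
  v11: 1
  ...
A maximum chain: v11 < v9 < v3
Number of elements in the longest chain: 3


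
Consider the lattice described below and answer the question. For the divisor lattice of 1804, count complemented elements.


An element a is complemented if some b has a meet b = bottom, a join b = top.
a is complemented iff gcd(a, n/a)=1, i.e. a is a unitary divisor of 1804.
Complemented elements: 1, 4, 11, 41, 44, 164, ... (2 more)
Count: 8


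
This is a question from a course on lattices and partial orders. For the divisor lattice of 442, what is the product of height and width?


Height = length of longest chain minus 1; width = size of largest antichain.
A maximum chain: 1 | 17 | 221 | 442  (height 3).
A maximum antichain: {2, 13, 17}  (width 3).
Product = 3 * 3 = 9


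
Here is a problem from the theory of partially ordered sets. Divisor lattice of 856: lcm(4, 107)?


Join=lcm.
gcd(4,107)=1
lcm=428


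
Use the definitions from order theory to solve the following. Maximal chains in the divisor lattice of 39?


A maximal chain goes from the minimum element to a maximal element via cover relations.
Counting all min-to-max paths in the cover graph.
Total maximal chains: 2


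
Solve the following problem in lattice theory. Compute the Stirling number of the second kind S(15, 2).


S(n,k) = k*S(n-1,k) + S(n-1,k-1).
S(14,2) = 8191, S(14,1) = 1
S(15,2) = 2*8191 + 1 = 16382 + 1
S(15,2) = 16383


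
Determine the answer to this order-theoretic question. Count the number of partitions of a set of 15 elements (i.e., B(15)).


B(n) = number of set partitions of an n-element set.
B(n) satisfies the recurrence: B(n+1) = sum_k C(n,k)*B(k).
B(15) = 1382958545


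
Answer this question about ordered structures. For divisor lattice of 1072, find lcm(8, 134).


In a divisor lattice, join = lcm (least common multiple).
Compute lcm iteratively: start with first element, then lcm(current, next).
Elements: [8, 134]
lcm(8,134) = 536
Final lcm = 536


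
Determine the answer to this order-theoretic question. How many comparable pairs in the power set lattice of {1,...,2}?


A comparable pair {a,b} has a < b or b < a in the order.
Count unordered pairs where one element is strictly below the other.
Examples: {{},{1}}, {{},{2}}, {{},{1,2}}, {{1},{1,2}}, ...
Total comparable pairs: 5


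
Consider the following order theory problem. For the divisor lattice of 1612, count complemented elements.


An element a is complemented if some b has a meet b = bottom, a join b = top.
a is complemented iff gcd(a, n/a)=1, i.e. a is a unitary divisor of 1612.
Complemented elements: 1, 4, 13, 31, 52, 124, ... (2 more)
Count: 8


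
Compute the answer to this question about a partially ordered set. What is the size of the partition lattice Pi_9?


B(n) = number of set partitions of an n-element set.
B(n) satisfies the recurrence: B(n+1) = sum_k C(n,k)*B(k).
B(9) = 21147


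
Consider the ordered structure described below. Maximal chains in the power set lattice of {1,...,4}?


A maximal chain goes from the minimum element to a maximal element via cover relations.
Counting all min-to-max paths in the cover graph.
Total maximal chains: 24


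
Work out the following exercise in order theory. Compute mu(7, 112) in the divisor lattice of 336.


In a divisor lattice, mu(a,b) = mu(b/a) where mu is the classical Mobius function.
b/a = 112/7 = 16
Prime factorization of 16: primes [2]
16 is not squarefree, so mu(16) = 0


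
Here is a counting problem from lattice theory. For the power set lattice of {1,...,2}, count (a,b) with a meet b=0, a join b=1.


Complement pair (a,b): a meet b = bottom, a join b = top.
Here: A intersect B = {} and A union B = {1,...,2}.
Pairs found: ({},{1,2}), ({1},{2}), ({2},{1}), ({1,2},{})
Total ordered pairs: 4


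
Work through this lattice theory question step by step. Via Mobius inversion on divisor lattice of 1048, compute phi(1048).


phi(n) = n * prod_{p|n} (1 - 1/p).
Prime divisors of 1048: [2, 131]
phi(1048) = 1048 * (1 - 1/2) * (1 - 1/131)
phi(1048) = 520


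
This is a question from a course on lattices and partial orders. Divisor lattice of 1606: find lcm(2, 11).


In a divisor lattice, join = lcm (least common multiple).
gcd(2,11) = 1
lcm(2,11) = 2*11/gcd = 22/1 = 22


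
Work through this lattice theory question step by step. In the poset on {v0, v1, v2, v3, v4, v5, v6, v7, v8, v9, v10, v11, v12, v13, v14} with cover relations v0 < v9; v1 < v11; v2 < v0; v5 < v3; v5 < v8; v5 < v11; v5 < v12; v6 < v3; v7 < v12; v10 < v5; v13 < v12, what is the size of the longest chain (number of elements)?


A chain is a totally ordered subset; we count the number of elements in a maximum chain.
Compute, for each element x, the size of the longest chain ending at x:
  v1: 1
  v2: 1
  v4: 1
  v6: 1
  v7: 1
  v10: 1
  ...
A maximum chain: v10 < v5 < v3
Number of elements in the longest chain: 3


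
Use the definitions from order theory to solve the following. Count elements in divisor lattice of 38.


Divisors of 38: [1, 2, 19, 38]
Count: 4


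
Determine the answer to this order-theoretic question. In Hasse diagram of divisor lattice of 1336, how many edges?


A cover relation a -< b holds when a < b with no c strictly between.
Cover relations:
  1 -< 2
  1 -< 167
  2 -< 4
  2 -< 334
  4 -< 8
  4 -< 668
  8 -< 1336
  167 -< 334
  ...2 more
Total: 10


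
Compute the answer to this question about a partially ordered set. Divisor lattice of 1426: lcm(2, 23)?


Join=lcm.
gcd(2,23)=1
lcm=46


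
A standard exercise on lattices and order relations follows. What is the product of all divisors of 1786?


Divisors of 1786: [1, 2, 19, 38, 47, 94, 893, 1786]
Product = n^(d(n)/2) = 1786^(8/2)
Product = 10174798521616


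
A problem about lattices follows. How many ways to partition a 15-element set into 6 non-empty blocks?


S(n,k) = k*S(n-1,k) + S(n-1,k-1).
S(14,6) = 63436373, S(14,5) = 40075035
S(15,6) = 6*63436373 + 40075035 = 380618238 + 40075035
S(15,6) = 420693273


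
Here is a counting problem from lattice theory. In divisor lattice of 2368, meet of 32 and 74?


In a divisor lattice, meet = gcd (greatest common divisor).
By Euclidean algorithm or factoring: gcd(32,74) = 2


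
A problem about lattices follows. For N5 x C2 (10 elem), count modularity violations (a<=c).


Modular law: if a <= c then a v (b ^ c) = (a v b) ^ c.
Check all triples (a,b,c) with a <= c among 10 elements.
  e.g. a=(a,0), b=(c,0), c=(b,0): lhs=(a,0) != rhs=(b,0)
  e.g. a=(a,0), b=(c,1), c=(b,0): lhs=(a,0) != rhs=(b,0)
Total violating triples: 6


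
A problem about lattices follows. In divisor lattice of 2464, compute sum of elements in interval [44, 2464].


Interval [44,2464] in divisors of 2464: [44, 88, 176, 308, 352, 616, 1232, 2464]
Sum = 5280


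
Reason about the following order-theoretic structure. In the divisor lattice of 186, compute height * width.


Height = length of longest chain minus 1; width = size of largest antichain.
A maximum chain: 1 | 31 | 93 | 186  (height 3).
A maximum antichain: {2, 3, 31}  (width 3).
Product = 3 * 3 = 9


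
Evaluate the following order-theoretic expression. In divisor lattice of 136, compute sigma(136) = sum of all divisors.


sigma(n) = sum of divisors.
Divisors of 136: [1, 2, 4, 8, 17, 34, 68, 136]
Sum = 270


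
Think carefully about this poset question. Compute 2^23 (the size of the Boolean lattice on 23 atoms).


Power set = 2^n.
2^23 = 8388608


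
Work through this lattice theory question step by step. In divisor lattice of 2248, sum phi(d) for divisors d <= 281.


Divisors of 2248 up to 281: [1, 2, 4, 8, 281]
phi values: [1, 1, 2, 4, 280]
Sum = 288


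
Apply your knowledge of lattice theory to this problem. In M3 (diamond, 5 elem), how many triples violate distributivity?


Distributive law: a ^ (b v c) = (a ^ b) v (a ^ c).
Check all 5^3 = 125 ordered triples (a,b,c).
  e.g. a=a1, b=a2, c=a3: lhs=a1 != rhs=0
  e.g. a=a1, b=a3, c=a2: lhs=a1 != rhs=0
Total violating triples: 6


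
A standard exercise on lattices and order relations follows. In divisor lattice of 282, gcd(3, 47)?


Meet=gcd.
gcd(3,47)=1


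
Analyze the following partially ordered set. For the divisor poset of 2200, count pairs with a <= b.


The order relation is {(a,b) : a <= b}, reflexive so it includes (a,a).
Examples: (1,1), (1,10), (1,100), (1,11), (1,110), ...
Total ordered pairs: 180


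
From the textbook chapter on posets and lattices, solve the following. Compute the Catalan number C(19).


C(n) = C(2n, n) / (n+1).
C(38, 19) = 35345263800
C(19) = 35345263800 / 20 = 1767263190


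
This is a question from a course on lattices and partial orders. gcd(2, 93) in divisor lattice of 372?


Meet=gcd.
gcd(2,93)=1


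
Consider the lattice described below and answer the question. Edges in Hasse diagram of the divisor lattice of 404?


A cover relation a -< b holds when a < b with no c strictly between.
Cover relations:
  1 -< 2
  1 -< 101
  2 -< 4
  2 -< 202
  4 -< 404
  101 -< 202
  202 -< 404
Total: 7


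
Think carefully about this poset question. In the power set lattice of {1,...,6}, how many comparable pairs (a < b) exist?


A comparable pair {a,b} has a < b or b < a in the order.
Count unordered pairs where one element is strictly below the other.
Examples: {{},{1}}, {{},{2}}, {{},{3}}, {{},{4}}, ...
Total comparable pairs: 665


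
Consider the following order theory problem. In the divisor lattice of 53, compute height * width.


Height = length of longest chain minus 1; width = size of largest antichain.
A maximum chain: 1 | 53  (height 1).
A maximum antichain: {1}  (width 1).
Product = 1 * 1 = 1


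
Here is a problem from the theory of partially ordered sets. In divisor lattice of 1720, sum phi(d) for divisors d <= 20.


Divisors of 1720 up to 20: [1, 2, 4, 5, 8, 10, 20]
phi values: [1, 1, 2, 4, 4, 4, 8]
Sum = 24


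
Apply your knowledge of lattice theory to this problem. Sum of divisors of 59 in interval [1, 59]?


Interval [1,59] in divisors of 59: [1, 59]
Sum = 60


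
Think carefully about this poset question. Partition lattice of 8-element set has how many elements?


B(n) = number of set partitions of an n-element set.
B(n) satisfies the recurrence: B(n+1) = sum_k C(n,k)*B(k).
B(8) = 4140


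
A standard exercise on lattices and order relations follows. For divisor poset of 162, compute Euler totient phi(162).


phi(n) = n * prod_{p|n} (1 - 1/p).
Prime divisors of 162: [2, 3]
phi(162) = 162 * (1 - 1/2) * (1 - 1/3)
phi(162) = 54


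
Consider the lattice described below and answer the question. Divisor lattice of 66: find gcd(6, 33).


In a divisor lattice, meet = gcd (greatest common divisor).
By Euclidean algorithm or factoring: gcd(6,33) = 3


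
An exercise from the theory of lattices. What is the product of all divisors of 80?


Divisors of 80: [1, 2, 4, 5, 8, 10, 16, 20, 40, 80]
Product = n^(d(n)/2) = 80^(10/2)
Product = 3276800000


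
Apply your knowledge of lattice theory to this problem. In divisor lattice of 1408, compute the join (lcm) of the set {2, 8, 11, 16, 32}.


In a divisor lattice, join = lcm (least common multiple).
Compute lcm iteratively: start with first element, then lcm(current, next).
Elements: [2, 8, 11, 16, 32]
lcm(2,8) = 8
lcm(8,11) = 88
lcm(88,16) = 176
lcm(176,32) = 352
Final lcm = 352


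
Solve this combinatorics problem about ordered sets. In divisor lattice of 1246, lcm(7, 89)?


Join=lcm.
gcd(7,89)=1
lcm=623


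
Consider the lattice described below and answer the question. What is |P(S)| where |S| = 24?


Power set = 2^n.
2^24 = 16777216


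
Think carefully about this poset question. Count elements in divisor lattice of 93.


Divisors of 93: [1, 3, 31, 93]
Count: 4


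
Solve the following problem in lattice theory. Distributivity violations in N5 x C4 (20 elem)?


Distributive law: a ^ (b v c) = (a ^ b) v (a ^ c).
Check all 20^3 = 8000 ordered triples (a,b,c).
  e.g. a=(b,0), b=(a,0), c=(c,0): lhs=(b,0) != rhs=(a,0)
  e.g. a=(b,0), b=(a,0), c=(c,1): lhs=(b,0) != rhs=(a,0)
Total violating triples: 128


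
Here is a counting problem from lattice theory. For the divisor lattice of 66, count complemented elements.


An element a is complemented if some b has a meet b = bottom, a join b = top.
a is complemented iff gcd(a, n/a)=1, i.e. a is a unitary divisor of 66.
Complemented elements: 1, 2, 3, 6, 11, 22, ... (2 more)
Count: 8


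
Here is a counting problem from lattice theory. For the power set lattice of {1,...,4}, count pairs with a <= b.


The order relation is {(a,b) : a <= b}, reflexive so it includes (a,a).
Examples: ({},{}), ({},{1,2}), ({},{1,2,3}), ({},{1,2,3,4}), ({},{1,2,4}), ...
Total ordered pairs: 81


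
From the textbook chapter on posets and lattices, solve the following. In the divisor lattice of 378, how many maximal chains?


A maximal chain goes from the minimum element to a maximal element via cover relations.
Counting all min-to-max paths in the cover graph.
Total maximal chains: 20


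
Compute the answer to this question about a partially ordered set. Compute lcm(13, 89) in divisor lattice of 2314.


In a divisor lattice, join = lcm (least common multiple).
gcd(13,89) = 1
lcm(13,89) = 13*89/gcd = 1157/1 = 1157


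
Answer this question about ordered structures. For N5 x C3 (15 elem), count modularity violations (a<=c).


Modular law: if a <= c then a v (b ^ c) = (a v b) ^ c.
Check all triples (a,b,c) with a <= c among 15 elements.
  e.g. a=(a,0), b=(c,0), c=(b,0): lhs=(a,0) != rhs=(b,0)
  e.g. a=(a,0), b=(c,1), c=(b,0): lhs=(a,0) != rhs=(b,0)
Total violating triples: 18


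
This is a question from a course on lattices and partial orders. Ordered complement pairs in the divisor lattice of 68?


Complement pair (a,b): a meet b = bottom, a join b = top.
Here: gcd(a,b)=1 and lcm(a,b)=68, i.e. a*b=68 with a,b coprime.
Pairs found: (1,68), (4,17), (17,4), (68,1)
Total ordered pairs: 4


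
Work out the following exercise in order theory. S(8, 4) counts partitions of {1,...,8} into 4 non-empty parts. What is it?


S(n,k) = k*S(n-1,k) + S(n-1,k-1).
S(7,4) = 350, S(7,3) = 301
S(8,4) = 4*350 + 301 = 1400 + 301
S(8,4) = 1701


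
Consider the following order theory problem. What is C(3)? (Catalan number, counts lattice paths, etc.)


C(n) = C(2n, n) / (n+1).
C(6, 3) = 20
C(3) = 20 / 4 = 5


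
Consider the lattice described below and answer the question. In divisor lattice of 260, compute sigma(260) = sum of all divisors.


sigma(n) = sum of divisors.
Divisors of 260: [1, 2, 4, 5, 10, 13, 20, 26, 52, 65, 130, 260]
Sum = 588


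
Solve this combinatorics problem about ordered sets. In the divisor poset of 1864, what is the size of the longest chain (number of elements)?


A chain is a totally ordered subset; we count the number of elements in a maximum chain.
Compute, for each element x, the size of the longest chain ending at x:
  1: 1
  2: 2
  233: 2
  4: 3
  8: 4
  466: 3
  ...
A maximum chain: 1 < 2 < 4 < 8 < 1864
Number of elements in the longest chain: 5


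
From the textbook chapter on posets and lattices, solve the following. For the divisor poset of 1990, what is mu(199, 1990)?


In a divisor lattice, mu(a,b) = mu(b/a) where mu is the classical Mobius function.
b/a = 1990/199 = 10
Prime factorization of 10: primes [2, 5]
10 is squarefree with 2 prime factor(s), so mu(10) = (-1)^2 = 1


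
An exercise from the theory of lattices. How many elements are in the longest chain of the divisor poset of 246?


A chain is a totally ordered subset; we count the number of elements in a maximum chain.
Compute, for each element x, the size of the longest chain ending at x:
  1: 1
  2: 2
  3: 2
  41: 2
  6: 3
  82: 3
  ...
A maximum chain: 1 < 2 < 6 < 246
Number of elements in the longest chain: 4


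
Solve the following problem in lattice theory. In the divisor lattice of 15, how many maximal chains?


A maximal chain goes from the minimum element to a maximal element via cover relations.
Counting all min-to-max paths in the cover graph.
Total maximal chains: 2


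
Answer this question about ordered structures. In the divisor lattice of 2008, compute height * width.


Height = length of longest chain minus 1; width = size of largest antichain.
A maximum chain: 1 | 251 | 502 | 1004 | 2008  (height 4).
A maximum antichain: {2, 251}  (width 2).
Product = 4 * 2 = 8


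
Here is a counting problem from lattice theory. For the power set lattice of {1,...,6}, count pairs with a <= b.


The order relation is {(a,b) : a <= b}, reflexive so it includes (a,a).
Examples: ({},{}), ({},{1,2}), ({},{1,2,3}), ({},{1,2,3,4}), ({},{1,2,3,4,5}), ...
Total ordered pairs: 729


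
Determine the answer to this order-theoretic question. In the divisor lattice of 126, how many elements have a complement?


An element a is complemented if some b has a meet b = bottom, a join b = top.
a is complemented iff gcd(a, n/a)=1, i.e. a is a unitary divisor of 126.
Complemented elements: 1, 2, 7, 9, 14, 18, ... (2 more)
Count: 8


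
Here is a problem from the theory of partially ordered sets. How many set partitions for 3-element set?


B(n) = number of set partitions of an n-element set.
B(n) satisfies the recurrence: B(n+1) = sum_k C(n,k)*B(k).
B(3) = 5


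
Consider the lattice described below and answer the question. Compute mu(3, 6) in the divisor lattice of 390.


In a divisor lattice, mu(a,b) = mu(b/a) where mu is the classical Mobius function.
b/a = 6/3 = 2
Prime factorization of 2: primes [2]
2 is squarefree with 1 prime factor(s), so mu(2) = (-1)^1 = -1


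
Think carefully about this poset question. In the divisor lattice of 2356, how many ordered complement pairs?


Complement pair (a,b): a meet b = bottom, a join b = top.
Here: gcd(a,b)=1 and lcm(a,b)=2356, i.e. a*b=2356 with a,b coprime.
Pairs found: (1,2356), (4,589), (19,124), (31,76), ... (4 more)
Total ordered pairs: 8


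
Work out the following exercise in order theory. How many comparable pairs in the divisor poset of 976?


A comparable pair {a,b} has a < b or b < a in the order.
Count unordered pairs where one element is strictly below the other.
Examples: {1,2}, {1,4}, {1,8}, {1,16}, ...
Total comparable pairs: 35


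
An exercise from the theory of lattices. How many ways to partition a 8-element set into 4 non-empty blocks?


S(n,k) = k*S(n-1,k) + S(n-1,k-1).
S(7,4) = 350, S(7,3) = 301
S(8,4) = 4*350 + 301 = 1400 + 301
S(8,4) = 1701


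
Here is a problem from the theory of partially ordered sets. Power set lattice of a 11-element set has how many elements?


Power set = 2^n.
2^11 = 2048


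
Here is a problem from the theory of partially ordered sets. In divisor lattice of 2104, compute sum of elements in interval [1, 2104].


Interval [1,2104] in divisors of 2104: [1, 2, 4, 8, 263, 526, 1052, 2104]
Sum = 3960


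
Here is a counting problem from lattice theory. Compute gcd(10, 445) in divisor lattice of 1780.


In a divisor lattice, meet = gcd (greatest common divisor).
By Euclidean algorithm or factoring: gcd(10,445) = 5


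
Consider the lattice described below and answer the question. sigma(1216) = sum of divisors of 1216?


sigma(n) = sum of divisors.
Divisors of 1216: [1, 2, 4, 8, 16, 19, 32, 38, 64, 76, 152, 304, 608, 1216]
Sum = 2540


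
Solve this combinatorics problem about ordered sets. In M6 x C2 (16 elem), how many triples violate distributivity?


Distributive law: a ^ (b v c) = (a ^ b) v (a ^ c).
Check all 16^3 = 4096 ordered triples (a,b,c).
  e.g. a=(a1,0), b=(a2,0), c=(a3,0): lhs=(a1,0) != rhs=(0,0)
  e.g. a=(a1,0), b=(a2,0), c=(a3,1): lhs=(a1,0) != rhs=(0,0)
Total violating triples: 960


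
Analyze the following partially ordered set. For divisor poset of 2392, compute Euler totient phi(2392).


phi(n) = n * prod_{p|n} (1 - 1/p).
Prime divisors of 2392: [2, 13, 23]
phi(2392) = 2392 * (1 - 1/2) * (1 - 1/13) * (1 - 1/23)
phi(2392) = 1056


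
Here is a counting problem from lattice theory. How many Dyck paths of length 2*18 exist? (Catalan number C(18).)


C(n) = C(2n, n) / (n+1).
C(36, 18) = 9075135300
C(18) = 9075135300 / 19 = 477638700


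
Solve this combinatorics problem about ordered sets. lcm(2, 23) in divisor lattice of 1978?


Join=lcm.
gcd(2,23)=1
lcm=46


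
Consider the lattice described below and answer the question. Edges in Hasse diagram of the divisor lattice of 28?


A cover relation a -< b holds when a < b with no c strictly between.
Cover relations:
  1 -< 2
  1 -< 7
  2 -< 4
  2 -< 14
  4 -< 28
  7 -< 14
  14 -< 28
Total: 7


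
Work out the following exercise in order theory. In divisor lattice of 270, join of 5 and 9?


In a divisor lattice, join = lcm (least common multiple).
gcd(5,9) = 1
lcm(5,9) = 5*9/gcd = 45/1 = 45


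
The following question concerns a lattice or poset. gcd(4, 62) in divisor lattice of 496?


Meet=gcd.
gcd(4,62)=2


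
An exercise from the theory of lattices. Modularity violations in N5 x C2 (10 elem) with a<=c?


Modular law: if a <= c then a v (b ^ c) = (a v b) ^ c.
Check all triples (a,b,c) with a <= c among 10 elements.
  e.g. a=(a,0), b=(c,0), c=(b,0): lhs=(a,0) != rhs=(b,0)
  e.g. a=(a,0), b=(c,1), c=(b,0): lhs=(a,0) != rhs=(b,0)
Total violating triples: 6


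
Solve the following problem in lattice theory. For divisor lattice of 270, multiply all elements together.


Divisors of 270: [1, 2, 3, 5, 6, 9, 10, 15, 18, 27, 30, 45, 54, 90, 135, 270]
Product = n^(d(n)/2) = 270^(16/2)
Product = 28242953648100000000


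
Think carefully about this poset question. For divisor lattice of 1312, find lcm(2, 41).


In a divisor lattice, join = lcm (least common multiple).
Compute lcm iteratively: start with first element, then lcm(current, next).
Elements: [2, 41]
lcm(2,41) = 82
Final lcm = 82


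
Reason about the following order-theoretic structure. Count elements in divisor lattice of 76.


Divisors of 76: [1, 2, 4, 19, 38, 76]
Count: 6


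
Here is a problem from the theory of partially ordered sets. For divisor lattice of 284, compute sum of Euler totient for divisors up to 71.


Divisors of 284 up to 71: [1, 2, 4, 71]
phi values: [1, 1, 2, 70]
Sum = 74


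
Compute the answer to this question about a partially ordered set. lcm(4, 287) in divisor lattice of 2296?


Join=lcm.
gcd(4,287)=1
lcm=1148


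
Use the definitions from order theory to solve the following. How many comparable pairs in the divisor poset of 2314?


A comparable pair {a,b} has a < b or b < a in the order.
Count unordered pairs where one element is strictly below the other.
Examples: {1,2}, {1,13}, {1,26}, {1,89}, ...
Total comparable pairs: 19


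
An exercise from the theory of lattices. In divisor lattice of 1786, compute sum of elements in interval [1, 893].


Interval [1,893] in divisors of 1786: [1, 19, 47, 893]
Sum = 960


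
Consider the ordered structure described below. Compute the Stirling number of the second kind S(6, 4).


S(n,k) = k*S(n-1,k) + S(n-1,k-1).
S(5,4) = 10, S(5,3) = 25
S(6,4) = 4*10 + 25 = 40 + 25
S(6,4) = 65


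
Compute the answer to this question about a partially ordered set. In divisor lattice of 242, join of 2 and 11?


In a divisor lattice, join = lcm (least common multiple).
gcd(2,11) = 1
lcm(2,11) = 2*11/gcd = 22/1 = 22


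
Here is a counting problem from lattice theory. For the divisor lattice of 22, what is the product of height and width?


Height = length of longest chain minus 1; width = size of largest antichain.
A maximum chain: 1 | 11 | 22  (height 2).
A maximum antichain: {2, 11}  (width 2).
Product = 2 * 2 = 4


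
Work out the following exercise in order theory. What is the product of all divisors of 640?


Divisors of 640: [1, 2, 4, 5, 8, 10, 16, 20, 32, 40, 64, 80, 128, 160, 320, 640]
Product = n^(d(n)/2) = 640^(16/2)
Product = 28147497671065600000000


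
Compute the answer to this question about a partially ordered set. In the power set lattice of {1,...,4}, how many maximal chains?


A maximal chain goes from the minimum element to a maximal element via cover relations.
Counting all min-to-max paths in the cover graph.
Total maximal chains: 24


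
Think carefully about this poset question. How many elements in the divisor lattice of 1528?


Divisors of 1528: [1, 2, 4, 8, 191, 382, 764, 1528]
Count: 8


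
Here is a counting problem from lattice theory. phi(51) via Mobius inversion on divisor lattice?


phi(n) = n * prod_{p|n} (1 - 1/p).
Prime divisors of 51: [3, 17]
phi(51) = 51 * (1 - 1/3) * (1 - 1/17)
phi(51) = 32


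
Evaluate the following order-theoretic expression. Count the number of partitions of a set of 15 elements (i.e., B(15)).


B(n) = number of set partitions of an n-element set.
B(n) satisfies the recurrence: B(n+1) = sum_k C(n,k)*B(k).
B(15) = 1382958545


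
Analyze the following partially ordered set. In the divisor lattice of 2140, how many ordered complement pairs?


Complement pair (a,b): a meet b = bottom, a join b = top.
Here: gcd(a,b)=1 and lcm(a,b)=2140, i.e. a*b=2140 with a,b coprime.
Pairs found: (1,2140), (4,535), (5,428), (20,107), ... (4 more)
Total ordered pairs: 8


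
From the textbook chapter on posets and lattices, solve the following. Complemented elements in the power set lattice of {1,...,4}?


An element a is complemented if some b has a meet b = bottom, a join b = top.
every subset A has complement S\A, so all elements are complemented.
Complemented elements: {}, {1}, {2}, {3}, {4}, {1,2}, ... (10 more)
Count: 16


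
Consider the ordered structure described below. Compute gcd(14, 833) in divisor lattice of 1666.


In a divisor lattice, meet = gcd (greatest common divisor).
By Euclidean algorithm or factoring: gcd(14,833) = 7


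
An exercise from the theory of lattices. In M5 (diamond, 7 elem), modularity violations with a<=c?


Modular law: if a <= c then a v (b ^ c) = (a v b) ^ c.
Check all triples (a,b,c) with a <= c among 7 elements.
This lattice is modular (diamonds M_m and their chain-products are modular).
Total violating triples: 0


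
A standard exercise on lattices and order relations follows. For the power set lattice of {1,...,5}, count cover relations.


A cover relation a -< b holds when a < b with no c strictly between.
Cover relations:
  {} -< {1}
  {} -< {2}
  {} -< {3}
  {} -< {4}
  {} -< {5}
  {1} -< {1,2}
  {1} -< {1,3}
  {1} -< {1,4}
  ...72 more
Total: 80


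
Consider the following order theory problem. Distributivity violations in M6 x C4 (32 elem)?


Distributive law: a ^ (b v c) = (a ^ b) v (a ^ c).
Check all 32^3 = 32768 ordered triples (a,b,c).
  e.g. a=(a1,0), b=(a2,0), c=(a3,0): lhs=(a1,0) != rhs=(0,0)
  e.g. a=(a1,0), b=(a2,0), c=(a3,1): lhs=(a1,0) != rhs=(0,0)
Total violating triples: 7680


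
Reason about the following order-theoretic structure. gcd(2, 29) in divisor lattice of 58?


Meet=gcd.
gcd(2,29)=1


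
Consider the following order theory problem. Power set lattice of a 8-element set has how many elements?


Power set = 2^n.
2^8 = 256


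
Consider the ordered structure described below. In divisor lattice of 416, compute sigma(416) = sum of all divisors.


sigma(n) = sum of divisors.
Divisors of 416: [1, 2, 4, 8, 13, 16, 26, 32, 52, 104, 208, 416]
Sum = 882


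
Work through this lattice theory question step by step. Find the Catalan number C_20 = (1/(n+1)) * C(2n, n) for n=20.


C(n) = C(2n, n) / (n+1).
C(40, 20) = 137846528820
C(20) = 137846528820 / 21 = 6564120420


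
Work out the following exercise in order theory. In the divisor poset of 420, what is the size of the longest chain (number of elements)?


A chain is a totally ordered subset; we count the number of elements in a maximum chain.
Compute, for each element x, the size of the longest chain ending at x:
  1: 1
  2: 2
  3: 2
  5: 2
  7: 2
  4: 3
  ...
A maximum chain: 1 < 2 < 4 < 12 < 60 < 420
Number of elements in the longest chain: 6


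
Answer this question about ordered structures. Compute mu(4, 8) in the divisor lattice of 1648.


In a divisor lattice, mu(a,b) = mu(b/a) where mu is the classical Mobius function.
b/a = 8/4 = 2
Prime factorization of 2: primes [2]
2 is squarefree with 1 prime factor(s), so mu(2) = (-1)^1 = -1


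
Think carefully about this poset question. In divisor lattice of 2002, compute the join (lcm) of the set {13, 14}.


In a divisor lattice, join = lcm (least common multiple).
Compute lcm iteratively: start with first element, then lcm(current, next).
Elements: [13, 14]
lcm(13,14) = 182
Final lcm = 182


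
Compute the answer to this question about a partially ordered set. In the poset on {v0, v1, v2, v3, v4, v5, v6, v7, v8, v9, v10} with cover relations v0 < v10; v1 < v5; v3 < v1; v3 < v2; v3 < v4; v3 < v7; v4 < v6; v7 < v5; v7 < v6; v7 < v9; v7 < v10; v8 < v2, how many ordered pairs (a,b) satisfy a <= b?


The order relation is {(a,b) : a <= b}, reflexive so it includes (a,a).
Examples: (v0,v0), (v0,v10), (v1,v1), (v1,v5), (v10,v10), ...
Total ordered pairs: 27


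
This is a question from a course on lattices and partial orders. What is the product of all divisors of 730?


Divisors of 730: [1, 2, 5, 10, 73, 146, 365, 730]
Product = n^(d(n)/2) = 730^(8/2)
Product = 283982410000


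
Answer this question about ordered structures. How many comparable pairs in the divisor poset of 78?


A comparable pair {a,b} has a < b or b < a in the order.
Count unordered pairs where one element is strictly below the other.
Examples: {1,2}, {1,3}, {1,6}, {1,13}, ...
Total comparable pairs: 19


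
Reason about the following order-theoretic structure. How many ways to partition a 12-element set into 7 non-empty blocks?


S(n,k) = k*S(n-1,k) + S(n-1,k-1).
S(11,7) = 63987, S(11,6) = 179487
S(12,7) = 7*63987 + 179487 = 447909 + 179487
S(12,7) = 627396


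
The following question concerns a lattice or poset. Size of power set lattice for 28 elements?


Power set = 2^n.
2^28 = 268435456


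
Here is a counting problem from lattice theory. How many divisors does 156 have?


Divisors of 156: [1, 2, 3, 4, 6, 12, 13, 26, 39, 52, 78, 156]
Count: 12


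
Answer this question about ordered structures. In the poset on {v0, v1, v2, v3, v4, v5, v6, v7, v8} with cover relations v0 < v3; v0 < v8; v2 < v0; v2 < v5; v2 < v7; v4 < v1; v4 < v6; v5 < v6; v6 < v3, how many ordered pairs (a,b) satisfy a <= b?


The order relation is {(a,b) : a <= b}, reflexive so it includes (a,a).
Examples: (v0,v0), (v0,v3), (v0,v8), (v1,v1), (v2,v0), ...
Total ordered pairs: 23


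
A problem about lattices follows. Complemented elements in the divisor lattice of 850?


An element a is complemented if some b has a meet b = bottom, a join b = top.
a is complemented iff gcd(a, n/a)=1, i.e. a is a unitary divisor of 850.
Complemented elements: 1, 2, 17, 25, 34, 50, ... (2 more)
Count: 8


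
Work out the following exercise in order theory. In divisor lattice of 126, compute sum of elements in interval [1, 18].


Interval [1,18] in divisors of 126: [1, 2, 3, 6, 9, 18]
Sum = 39


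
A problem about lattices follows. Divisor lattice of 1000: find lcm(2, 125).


In a divisor lattice, join = lcm (least common multiple).
gcd(2,125) = 1
lcm(2,125) = 2*125/gcd = 250/1 = 250


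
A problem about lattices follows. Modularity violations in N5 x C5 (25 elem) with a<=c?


Modular law: if a <= c then a v (b ^ c) = (a v b) ^ c.
Check all triples (a,b,c) with a <= c among 25 elements.
  e.g. a=(a,0), b=(c,0), c=(b,0): lhs=(a,0) != rhs=(b,0)
  e.g. a=(a,0), b=(c,1), c=(b,0): lhs=(a,0) != rhs=(b,0)
Total violating triples: 75


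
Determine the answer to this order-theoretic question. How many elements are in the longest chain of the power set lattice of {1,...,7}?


A chain is a totally ordered subset; we count the number of elements in a maximum chain.
Compute, for each element x, the size of the longest chain ending at x:
  {}: 1
  {1}: 2
  {2}: 2
  {3}: 2
  {4}: 2
  {5}: 2
  ...
A maximum chain: {} < {1} < {1,2} < {1,2,3} < {1,2,3,4} < {1,2,3,4,5} < {1,2,3,4,5,6} < {1,2,3,4,5,6,7}
Number of elements in the longest chain: 8


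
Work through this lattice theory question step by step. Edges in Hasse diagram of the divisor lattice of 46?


A cover relation a -< b holds when a < b with no c strictly between.
Cover relations:
  1 -< 2
  1 -< 23
  2 -< 46
  23 -< 46
Total: 4


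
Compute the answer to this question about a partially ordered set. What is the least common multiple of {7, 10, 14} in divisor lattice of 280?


In a divisor lattice, join = lcm (least common multiple).
Compute lcm iteratively: start with first element, then lcm(current, next).
Elements: [7, 10, 14]
lcm(7,10) = 70
lcm(70,14) = 70
Final lcm = 70


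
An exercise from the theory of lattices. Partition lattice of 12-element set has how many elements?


B(n) = number of set partitions of an n-element set.
B(n) satisfies the recurrence: B(n+1) = sum_k C(n,k)*B(k).
B(12) = 4213597


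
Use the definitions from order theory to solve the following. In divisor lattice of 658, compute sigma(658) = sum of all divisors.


sigma(n) = sum of divisors.
Divisors of 658: [1, 2, 7, 14, 47, 94, 329, 658]
Sum = 1152


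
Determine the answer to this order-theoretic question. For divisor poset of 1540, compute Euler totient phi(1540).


phi(n) = n * prod_{p|n} (1 - 1/p).
Prime divisors of 1540: [2, 5, 7, 11]
phi(1540) = 1540 * (1 - 1/2) * (1 - 1/5) * (1 - 1/7) * (1 - 1/11)
phi(1540) = 480


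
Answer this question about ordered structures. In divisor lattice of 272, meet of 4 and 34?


In a divisor lattice, meet = gcd (greatest common divisor).
By Euclidean algorithm or factoring: gcd(4,34) = 2


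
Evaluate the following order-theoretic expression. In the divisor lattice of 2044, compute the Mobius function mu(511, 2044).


In a divisor lattice, mu(a,b) = mu(b/a) where mu is the classical Mobius function.
b/a = 2044/511 = 4
Prime factorization of 4: primes [2]
4 is not squarefree, so mu(4) = 0


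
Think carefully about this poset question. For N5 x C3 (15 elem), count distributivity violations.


Distributive law: a ^ (b v c) = (a ^ b) v (a ^ c).
Check all 15^3 = 3375 ordered triples (a,b,c).
  e.g. a=(b,0), b=(a,0), c=(c,0): lhs=(b,0) != rhs=(a,0)
  e.g. a=(b,0), b=(a,0), c=(c,1): lhs=(b,0) != rhs=(a,0)
Total violating triples: 54


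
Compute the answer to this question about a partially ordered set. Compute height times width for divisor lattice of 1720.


Height = length of longest chain minus 1; width = size of largest antichain.
A maximum chain: 1 | 43 | 215 | 430 | 860 | 1720  (height 5).
A maximum antichain: {4, 10, 86, 215}  (width 4).
Product = 5 * 4 = 20


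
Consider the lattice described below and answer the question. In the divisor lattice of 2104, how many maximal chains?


A maximal chain goes from the minimum element to a maximal element via cover relations.
Counting all min-to-max paths in the cover graph.
Total maximal chains: 4


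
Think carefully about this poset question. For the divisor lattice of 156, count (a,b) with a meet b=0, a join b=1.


Complement pair (a,b): a meet b = bottom, a join b = top.
Here: gcd(a,b)=1 and lcm(a,b)=156, i.e. a*b=156 with a,b coprime.
Pairs found: (1,156), (3,52), (4,39), (12,13), ... (4 more)
Total ordered pairs: 8


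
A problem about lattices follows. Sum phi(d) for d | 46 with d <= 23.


Divisors of 46 up to 23: [1, 2, 23]
phi values: [1, 1, 22]
Sum = 24


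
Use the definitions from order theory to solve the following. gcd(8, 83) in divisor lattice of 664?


Meet=gcd.
gcd(8,83)=1


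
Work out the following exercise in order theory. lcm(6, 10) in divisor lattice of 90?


Join=lcm.
gcd(6,10)=2
lcm=30


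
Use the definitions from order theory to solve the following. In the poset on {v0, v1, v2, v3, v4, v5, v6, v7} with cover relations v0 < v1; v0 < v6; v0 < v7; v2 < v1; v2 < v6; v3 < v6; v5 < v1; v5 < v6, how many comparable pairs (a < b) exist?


A comparable pair {a,b} has a < b or b < a in the order.
Count unordered pairs where one element is strictly below the other.
Examples: {v0,v1}, {v0,v6}, {v0,v7}, {v1,v2}, ...
Total comparable pairs: 8


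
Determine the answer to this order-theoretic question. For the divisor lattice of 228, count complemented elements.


An element a is complemented if some b has a meet b = bottom, a join b = top.
a is complemented iff gcd(a, n/a)=1, i.e. a is a unitary divisor of 228.
Complemented elements: 1, 3, 4, 12, 19, 57, ... (2 more)
Count: 8


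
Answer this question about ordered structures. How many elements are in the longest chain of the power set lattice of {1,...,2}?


A chain is a totally ordered subset; we count the number of elements in a maximum chain.
Compute, for each element x, the size of the longest chain ending at x:
  {}: 1
  {1}: 2
  {2}: 2
  {1,2}: 3
A maximum chain: {} < {1} < {1,2}
Number of elements in the longest chain: 3


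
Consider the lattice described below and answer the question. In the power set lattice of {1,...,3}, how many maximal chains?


A maximal chain goes from the minimum element to a maximal element via cover relations.
Counting all min-to-max paths in the cover graph.
Total maximal chains: 6


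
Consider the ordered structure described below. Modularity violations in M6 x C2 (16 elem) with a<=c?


Modular law: if a <= c then a v (b ^ c) = (a v b) ^ c.
Check all triples (a,b,c) with a <= c among 16 elements.
This lattice is modular (diamonds M_m and their chain-products are modular).
Total violating triples: 0
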